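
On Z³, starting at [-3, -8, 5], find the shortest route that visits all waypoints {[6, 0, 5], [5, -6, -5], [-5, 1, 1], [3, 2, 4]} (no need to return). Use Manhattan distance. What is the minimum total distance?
50
(one optimal route: (-3, -8, 5) → (-5, 1, 1) → (3, 2, 4) → (6, 0, 5) → (5, -6, -5))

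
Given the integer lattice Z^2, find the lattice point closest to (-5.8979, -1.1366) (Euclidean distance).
(-6, -1)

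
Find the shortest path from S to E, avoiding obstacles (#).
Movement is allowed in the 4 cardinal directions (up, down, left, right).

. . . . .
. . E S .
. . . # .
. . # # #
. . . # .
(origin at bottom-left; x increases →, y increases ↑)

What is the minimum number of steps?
1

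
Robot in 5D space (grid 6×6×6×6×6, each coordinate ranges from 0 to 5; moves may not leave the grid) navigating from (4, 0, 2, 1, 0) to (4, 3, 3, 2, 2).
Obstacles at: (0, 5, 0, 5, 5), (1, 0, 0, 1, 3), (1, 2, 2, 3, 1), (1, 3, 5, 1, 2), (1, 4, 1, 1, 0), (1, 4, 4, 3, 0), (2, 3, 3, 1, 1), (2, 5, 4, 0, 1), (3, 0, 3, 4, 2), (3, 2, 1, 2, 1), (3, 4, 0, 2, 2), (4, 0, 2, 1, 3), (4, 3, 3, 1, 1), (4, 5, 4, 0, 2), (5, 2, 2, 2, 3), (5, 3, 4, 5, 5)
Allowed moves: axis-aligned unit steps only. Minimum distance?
7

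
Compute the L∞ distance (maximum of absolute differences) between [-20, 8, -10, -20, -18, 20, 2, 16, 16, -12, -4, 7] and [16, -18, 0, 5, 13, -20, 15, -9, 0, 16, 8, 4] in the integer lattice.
40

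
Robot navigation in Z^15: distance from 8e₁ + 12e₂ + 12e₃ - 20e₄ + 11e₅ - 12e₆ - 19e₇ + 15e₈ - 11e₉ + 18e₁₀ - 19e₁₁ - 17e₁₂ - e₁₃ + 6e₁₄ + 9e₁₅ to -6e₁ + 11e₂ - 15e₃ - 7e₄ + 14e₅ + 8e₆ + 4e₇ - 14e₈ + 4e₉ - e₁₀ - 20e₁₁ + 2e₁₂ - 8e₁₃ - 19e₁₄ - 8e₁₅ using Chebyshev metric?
29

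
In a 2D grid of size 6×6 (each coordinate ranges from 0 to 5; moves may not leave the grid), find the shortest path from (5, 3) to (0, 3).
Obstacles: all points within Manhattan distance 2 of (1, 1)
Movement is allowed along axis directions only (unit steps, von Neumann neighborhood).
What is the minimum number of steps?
7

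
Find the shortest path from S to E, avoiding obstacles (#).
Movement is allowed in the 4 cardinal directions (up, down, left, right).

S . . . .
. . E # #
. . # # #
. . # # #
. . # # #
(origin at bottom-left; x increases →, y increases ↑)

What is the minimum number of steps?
3
(one shortest path: (0, 4) → (1, 4) → (2, 4) → (2, 3))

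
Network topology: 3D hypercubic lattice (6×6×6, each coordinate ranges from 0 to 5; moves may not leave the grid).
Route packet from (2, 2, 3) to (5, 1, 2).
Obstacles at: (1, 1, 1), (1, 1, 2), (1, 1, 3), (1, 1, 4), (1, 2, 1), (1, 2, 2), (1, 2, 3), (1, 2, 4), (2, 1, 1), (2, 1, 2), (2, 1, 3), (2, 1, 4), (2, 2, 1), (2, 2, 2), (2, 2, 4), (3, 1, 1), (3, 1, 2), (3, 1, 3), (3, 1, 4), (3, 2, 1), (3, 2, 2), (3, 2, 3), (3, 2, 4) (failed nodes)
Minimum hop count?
7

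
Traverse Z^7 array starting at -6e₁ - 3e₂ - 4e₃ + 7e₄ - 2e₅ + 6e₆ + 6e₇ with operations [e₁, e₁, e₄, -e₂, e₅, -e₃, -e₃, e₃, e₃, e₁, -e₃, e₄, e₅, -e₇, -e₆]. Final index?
(-3, -4, -5, 9, 0, 5, 5)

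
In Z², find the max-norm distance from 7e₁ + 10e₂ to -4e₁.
11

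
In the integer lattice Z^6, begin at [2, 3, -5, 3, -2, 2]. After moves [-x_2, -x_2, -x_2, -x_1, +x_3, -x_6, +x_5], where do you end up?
(1, 0, -4, 3, -1, 1)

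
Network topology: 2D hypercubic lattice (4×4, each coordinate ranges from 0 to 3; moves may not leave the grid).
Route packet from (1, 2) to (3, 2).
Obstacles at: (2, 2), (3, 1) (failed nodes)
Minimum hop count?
4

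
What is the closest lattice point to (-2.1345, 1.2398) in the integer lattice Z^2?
(-2, 1)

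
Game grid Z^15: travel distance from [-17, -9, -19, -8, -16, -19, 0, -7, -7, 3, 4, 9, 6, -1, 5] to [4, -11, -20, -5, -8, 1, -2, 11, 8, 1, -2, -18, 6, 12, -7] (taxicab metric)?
150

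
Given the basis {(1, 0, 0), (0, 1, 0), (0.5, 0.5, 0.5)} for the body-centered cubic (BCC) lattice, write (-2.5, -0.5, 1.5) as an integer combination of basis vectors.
-4b₁ - 2b₂ + 3b₃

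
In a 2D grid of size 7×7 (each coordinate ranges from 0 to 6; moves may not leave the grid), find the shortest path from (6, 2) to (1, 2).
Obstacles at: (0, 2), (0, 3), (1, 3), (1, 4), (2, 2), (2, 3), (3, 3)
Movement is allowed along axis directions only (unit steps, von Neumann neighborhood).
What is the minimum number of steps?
7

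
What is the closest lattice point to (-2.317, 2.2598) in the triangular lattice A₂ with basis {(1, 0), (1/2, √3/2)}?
(-2.5, 2.598)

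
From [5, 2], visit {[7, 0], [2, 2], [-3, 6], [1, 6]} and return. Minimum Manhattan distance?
32
(one optimal route: (5, 2) → (7, 0) → (2, 2) → (-3, 6) → (1, 6) → (5, 2))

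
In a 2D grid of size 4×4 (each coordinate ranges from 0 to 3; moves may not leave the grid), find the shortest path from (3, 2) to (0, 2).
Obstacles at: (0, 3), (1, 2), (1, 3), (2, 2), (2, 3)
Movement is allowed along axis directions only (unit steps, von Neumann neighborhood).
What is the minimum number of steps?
5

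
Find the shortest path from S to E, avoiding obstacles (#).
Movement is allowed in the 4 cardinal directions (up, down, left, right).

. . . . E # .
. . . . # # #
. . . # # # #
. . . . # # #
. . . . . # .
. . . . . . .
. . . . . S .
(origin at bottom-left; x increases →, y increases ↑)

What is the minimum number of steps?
11
(one shortest path: (5, 0) → (4, 0) → (3, 0) → (2, 0) → (2, 1) → (2, 2) → (2, 3) → (2, 4) → (2, 5) → (3, 5) → (3, 6) → (4, 6))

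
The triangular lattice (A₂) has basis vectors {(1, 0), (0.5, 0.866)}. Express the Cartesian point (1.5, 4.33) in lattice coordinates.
-b₁ + 5b₂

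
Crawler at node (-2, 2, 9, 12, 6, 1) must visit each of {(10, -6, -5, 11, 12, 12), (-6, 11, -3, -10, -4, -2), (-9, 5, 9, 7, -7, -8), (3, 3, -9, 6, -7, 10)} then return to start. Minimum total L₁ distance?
236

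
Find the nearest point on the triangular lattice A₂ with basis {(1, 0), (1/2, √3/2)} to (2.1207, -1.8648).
(2, -1.732)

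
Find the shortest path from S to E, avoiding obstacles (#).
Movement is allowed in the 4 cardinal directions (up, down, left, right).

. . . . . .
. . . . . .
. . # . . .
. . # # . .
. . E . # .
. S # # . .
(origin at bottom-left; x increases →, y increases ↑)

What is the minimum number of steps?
2
(one shortest path: (1, 0) → (1, 1) → (2, 1))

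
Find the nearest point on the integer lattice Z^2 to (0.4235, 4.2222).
(0, 4)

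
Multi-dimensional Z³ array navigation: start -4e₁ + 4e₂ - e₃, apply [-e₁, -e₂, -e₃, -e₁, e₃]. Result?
(-6, 3, -1)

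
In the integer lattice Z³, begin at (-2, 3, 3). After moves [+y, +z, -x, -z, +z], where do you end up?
(-3, 4, 4)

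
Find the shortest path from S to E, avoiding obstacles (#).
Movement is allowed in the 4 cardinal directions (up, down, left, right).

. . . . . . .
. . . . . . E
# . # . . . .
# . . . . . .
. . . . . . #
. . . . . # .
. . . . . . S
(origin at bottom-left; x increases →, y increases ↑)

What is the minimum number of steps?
9
(one shortest path: (6, 0) → (5, 0) → (4, 0) → (4, 1) → (4, 2) → (5, 2) → (5, 3) → (6, 3) → (6, 4) → (6, 5))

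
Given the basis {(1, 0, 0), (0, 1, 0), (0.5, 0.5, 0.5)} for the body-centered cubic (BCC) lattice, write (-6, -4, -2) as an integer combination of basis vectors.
-4b₁ - 2b₂ - 4b₃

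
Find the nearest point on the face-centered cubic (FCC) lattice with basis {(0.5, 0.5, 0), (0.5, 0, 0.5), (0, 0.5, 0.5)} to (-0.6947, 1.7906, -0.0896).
(-0.5, 1.5, 0)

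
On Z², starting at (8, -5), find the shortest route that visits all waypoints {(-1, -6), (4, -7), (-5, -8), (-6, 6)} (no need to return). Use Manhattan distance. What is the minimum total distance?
33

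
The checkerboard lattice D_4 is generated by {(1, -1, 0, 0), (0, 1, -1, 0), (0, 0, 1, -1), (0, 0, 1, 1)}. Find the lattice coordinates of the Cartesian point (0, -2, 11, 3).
-2b₂ + 3b₃ + 6b₄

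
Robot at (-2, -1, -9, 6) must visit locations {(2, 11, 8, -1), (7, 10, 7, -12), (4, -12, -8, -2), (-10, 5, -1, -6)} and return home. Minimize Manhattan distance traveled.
156
(one optimal route: (-2, -1, -9, 6) → (4, -12, -8, -2) → (2, 11, 8, -1) → (7, 10, 7, -12) → (-10, 5, -1, -6) → (-2, -1, -9, 6))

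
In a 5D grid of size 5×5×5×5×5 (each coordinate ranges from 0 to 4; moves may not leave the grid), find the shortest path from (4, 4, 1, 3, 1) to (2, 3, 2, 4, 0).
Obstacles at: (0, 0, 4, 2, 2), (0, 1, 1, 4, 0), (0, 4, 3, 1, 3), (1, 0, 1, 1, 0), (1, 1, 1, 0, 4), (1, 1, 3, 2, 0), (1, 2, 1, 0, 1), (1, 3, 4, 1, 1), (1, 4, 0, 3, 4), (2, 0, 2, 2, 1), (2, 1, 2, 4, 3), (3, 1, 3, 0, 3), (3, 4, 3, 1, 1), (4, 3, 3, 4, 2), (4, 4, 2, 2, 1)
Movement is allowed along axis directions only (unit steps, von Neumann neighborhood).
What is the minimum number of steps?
6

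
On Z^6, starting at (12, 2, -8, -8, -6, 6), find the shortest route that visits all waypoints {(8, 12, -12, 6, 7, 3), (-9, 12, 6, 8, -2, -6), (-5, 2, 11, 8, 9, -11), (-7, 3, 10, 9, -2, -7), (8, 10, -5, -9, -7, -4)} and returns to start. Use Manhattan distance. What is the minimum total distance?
230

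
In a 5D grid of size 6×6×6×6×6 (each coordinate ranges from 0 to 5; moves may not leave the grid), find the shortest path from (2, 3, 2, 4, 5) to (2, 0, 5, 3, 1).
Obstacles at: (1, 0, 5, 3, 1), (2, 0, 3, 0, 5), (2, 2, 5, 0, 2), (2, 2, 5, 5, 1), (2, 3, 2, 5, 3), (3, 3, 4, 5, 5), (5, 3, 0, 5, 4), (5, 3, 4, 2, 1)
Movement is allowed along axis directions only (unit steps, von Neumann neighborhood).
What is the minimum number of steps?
11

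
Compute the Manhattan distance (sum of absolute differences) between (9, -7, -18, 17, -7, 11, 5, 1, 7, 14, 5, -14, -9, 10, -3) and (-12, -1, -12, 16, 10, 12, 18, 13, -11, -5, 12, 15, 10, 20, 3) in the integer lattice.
185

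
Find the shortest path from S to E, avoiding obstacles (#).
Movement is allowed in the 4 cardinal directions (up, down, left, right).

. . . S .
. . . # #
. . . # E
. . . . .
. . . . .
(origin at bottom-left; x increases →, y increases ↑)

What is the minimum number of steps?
7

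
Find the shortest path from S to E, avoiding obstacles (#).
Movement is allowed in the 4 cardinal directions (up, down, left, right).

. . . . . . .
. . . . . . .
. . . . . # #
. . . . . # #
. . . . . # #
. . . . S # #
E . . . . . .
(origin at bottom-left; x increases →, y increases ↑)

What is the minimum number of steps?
5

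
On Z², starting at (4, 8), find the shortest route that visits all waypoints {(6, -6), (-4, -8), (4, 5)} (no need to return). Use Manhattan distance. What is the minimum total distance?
28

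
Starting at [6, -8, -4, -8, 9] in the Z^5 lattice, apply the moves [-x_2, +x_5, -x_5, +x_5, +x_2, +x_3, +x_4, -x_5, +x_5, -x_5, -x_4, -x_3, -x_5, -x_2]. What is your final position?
(6, -9, -4, -8, 8)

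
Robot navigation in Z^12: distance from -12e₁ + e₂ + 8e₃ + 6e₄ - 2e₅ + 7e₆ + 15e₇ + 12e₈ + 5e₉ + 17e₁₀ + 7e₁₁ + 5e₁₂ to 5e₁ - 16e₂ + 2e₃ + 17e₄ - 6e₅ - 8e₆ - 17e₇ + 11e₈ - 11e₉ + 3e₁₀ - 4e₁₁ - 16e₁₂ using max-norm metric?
32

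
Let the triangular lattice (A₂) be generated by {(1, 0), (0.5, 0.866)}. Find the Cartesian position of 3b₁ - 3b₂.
(1.5, -2.598)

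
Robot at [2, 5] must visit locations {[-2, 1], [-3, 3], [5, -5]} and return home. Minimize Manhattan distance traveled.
36
(one optimal route: (2, 5) → (-3, 3) → (-2, 1) → (5, -5) → (2, 5))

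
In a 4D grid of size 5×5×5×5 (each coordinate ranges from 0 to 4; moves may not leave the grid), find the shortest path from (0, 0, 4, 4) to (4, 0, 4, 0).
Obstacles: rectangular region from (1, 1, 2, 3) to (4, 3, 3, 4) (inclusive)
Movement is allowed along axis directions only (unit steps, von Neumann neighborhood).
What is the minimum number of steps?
8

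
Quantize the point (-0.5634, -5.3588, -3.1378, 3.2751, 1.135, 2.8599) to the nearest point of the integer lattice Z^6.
(-1, -5, -3, 3, 1, 3)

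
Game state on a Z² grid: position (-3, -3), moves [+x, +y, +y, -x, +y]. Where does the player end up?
(-3, 0)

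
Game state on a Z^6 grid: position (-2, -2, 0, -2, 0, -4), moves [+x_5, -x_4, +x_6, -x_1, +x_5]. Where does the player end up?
(-3, -2, 0, -3, 2, -3)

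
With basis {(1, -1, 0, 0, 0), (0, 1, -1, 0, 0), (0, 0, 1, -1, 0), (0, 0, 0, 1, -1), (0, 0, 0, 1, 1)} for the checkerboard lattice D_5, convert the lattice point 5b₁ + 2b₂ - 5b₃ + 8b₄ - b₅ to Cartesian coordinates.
(5, -3, -7, 12, -9)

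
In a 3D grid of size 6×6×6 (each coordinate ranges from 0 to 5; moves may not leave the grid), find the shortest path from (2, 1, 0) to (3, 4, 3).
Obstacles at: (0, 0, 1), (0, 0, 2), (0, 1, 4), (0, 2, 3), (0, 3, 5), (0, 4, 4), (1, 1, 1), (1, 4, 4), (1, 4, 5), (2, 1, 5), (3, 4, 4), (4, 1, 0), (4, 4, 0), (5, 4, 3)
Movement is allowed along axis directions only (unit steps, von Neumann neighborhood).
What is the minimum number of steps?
7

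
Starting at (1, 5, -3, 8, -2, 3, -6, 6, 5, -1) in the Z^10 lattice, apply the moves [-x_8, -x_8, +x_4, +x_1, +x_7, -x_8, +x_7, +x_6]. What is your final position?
(2, 5, -3, 9, -2, 4, -4, 3, 5, -1)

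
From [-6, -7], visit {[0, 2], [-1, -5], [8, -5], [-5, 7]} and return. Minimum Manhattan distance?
56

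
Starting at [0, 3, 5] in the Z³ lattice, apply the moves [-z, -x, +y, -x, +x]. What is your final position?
(-1, 4, 4)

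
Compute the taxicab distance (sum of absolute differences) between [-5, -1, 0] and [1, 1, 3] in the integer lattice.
11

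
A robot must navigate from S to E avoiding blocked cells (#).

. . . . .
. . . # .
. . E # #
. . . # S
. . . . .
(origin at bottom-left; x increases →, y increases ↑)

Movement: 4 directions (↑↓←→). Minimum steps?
5
(one shortest path: (4, 1) → (4, 0) → (3, 0) → (2, 0) → (2, 1) → (2, 2))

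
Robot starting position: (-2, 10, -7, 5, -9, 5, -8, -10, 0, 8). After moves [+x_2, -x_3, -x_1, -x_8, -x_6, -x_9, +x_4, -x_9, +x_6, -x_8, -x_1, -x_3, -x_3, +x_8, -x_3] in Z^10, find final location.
(-4, 11, -11, 6, -9, 5, -8, -11, -2, 8)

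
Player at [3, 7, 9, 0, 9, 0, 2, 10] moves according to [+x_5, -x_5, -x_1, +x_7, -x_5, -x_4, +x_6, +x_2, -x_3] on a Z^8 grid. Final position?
(2, 8, 8, -1, 8, 1, 3, 10)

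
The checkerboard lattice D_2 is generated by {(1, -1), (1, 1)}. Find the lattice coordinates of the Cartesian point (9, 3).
3b₁ + 6b₂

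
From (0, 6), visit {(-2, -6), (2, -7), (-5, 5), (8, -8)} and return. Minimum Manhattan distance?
54
(one optimal route: (0, 6) → (2, -7) → (8, -8) → (-2, -6) → (-5, 5) → (0, 6))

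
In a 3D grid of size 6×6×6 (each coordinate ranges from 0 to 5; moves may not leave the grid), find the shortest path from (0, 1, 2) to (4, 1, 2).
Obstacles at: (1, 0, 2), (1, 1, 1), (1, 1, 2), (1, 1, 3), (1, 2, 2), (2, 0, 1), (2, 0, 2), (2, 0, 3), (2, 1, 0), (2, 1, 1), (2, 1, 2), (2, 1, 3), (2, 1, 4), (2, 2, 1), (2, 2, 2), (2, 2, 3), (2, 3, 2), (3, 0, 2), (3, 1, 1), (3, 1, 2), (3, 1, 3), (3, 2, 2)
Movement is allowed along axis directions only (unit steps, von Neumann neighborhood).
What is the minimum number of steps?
10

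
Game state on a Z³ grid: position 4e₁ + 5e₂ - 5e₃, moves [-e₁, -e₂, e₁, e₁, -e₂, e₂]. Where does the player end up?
(5, 4, -5)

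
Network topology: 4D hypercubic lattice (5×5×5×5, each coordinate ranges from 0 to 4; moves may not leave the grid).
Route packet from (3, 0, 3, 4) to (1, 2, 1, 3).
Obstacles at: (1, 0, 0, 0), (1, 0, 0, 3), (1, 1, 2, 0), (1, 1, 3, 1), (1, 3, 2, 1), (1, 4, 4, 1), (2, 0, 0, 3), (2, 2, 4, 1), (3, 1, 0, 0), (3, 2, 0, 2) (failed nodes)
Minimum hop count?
7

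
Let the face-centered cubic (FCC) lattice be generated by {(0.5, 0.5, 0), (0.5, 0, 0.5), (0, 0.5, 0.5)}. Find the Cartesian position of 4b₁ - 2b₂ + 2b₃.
(1, 3, 0)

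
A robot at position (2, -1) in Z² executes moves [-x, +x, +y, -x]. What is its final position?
(1, 0)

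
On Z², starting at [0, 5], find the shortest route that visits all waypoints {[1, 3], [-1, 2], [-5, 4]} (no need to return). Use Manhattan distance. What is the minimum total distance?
12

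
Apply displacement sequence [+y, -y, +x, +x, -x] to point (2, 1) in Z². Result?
(3, 1)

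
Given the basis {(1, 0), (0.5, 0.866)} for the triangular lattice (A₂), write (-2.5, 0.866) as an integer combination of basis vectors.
-3b₁ + b₂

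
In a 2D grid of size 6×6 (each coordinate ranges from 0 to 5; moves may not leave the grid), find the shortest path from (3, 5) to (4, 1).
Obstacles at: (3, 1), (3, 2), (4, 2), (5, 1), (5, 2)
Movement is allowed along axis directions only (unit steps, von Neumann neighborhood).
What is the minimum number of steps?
9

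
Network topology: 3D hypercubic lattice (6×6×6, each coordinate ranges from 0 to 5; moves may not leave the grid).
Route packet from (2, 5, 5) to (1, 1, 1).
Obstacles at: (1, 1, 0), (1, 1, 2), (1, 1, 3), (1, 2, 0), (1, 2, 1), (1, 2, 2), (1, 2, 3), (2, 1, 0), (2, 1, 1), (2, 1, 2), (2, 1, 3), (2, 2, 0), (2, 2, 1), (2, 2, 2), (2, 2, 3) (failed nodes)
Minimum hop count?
11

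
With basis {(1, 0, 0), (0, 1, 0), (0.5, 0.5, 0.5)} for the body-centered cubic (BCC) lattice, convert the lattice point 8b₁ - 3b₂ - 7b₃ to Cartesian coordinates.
(4.5, -6.5, -3.5)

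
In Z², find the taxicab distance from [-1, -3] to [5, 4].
13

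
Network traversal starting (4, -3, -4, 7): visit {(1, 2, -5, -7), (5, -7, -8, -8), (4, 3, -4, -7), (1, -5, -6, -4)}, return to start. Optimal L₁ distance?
72
(one optimal route: (4, -3, -4, 7) → (5, -7, -8, -8) → (1, -5, -6, -4) → (1, 2, -5, -7) → (4, 3, -4, -7) → (4, -3, -4, 7))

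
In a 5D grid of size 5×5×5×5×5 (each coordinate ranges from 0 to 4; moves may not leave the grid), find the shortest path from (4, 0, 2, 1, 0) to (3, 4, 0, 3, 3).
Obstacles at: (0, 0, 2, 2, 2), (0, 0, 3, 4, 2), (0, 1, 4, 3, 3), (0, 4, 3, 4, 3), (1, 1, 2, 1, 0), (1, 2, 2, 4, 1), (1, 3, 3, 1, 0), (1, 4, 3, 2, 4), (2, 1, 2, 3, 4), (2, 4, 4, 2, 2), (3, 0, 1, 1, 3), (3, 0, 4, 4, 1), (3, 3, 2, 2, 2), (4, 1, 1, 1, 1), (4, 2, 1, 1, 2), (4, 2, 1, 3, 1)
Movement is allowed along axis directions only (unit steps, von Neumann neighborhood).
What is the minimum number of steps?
12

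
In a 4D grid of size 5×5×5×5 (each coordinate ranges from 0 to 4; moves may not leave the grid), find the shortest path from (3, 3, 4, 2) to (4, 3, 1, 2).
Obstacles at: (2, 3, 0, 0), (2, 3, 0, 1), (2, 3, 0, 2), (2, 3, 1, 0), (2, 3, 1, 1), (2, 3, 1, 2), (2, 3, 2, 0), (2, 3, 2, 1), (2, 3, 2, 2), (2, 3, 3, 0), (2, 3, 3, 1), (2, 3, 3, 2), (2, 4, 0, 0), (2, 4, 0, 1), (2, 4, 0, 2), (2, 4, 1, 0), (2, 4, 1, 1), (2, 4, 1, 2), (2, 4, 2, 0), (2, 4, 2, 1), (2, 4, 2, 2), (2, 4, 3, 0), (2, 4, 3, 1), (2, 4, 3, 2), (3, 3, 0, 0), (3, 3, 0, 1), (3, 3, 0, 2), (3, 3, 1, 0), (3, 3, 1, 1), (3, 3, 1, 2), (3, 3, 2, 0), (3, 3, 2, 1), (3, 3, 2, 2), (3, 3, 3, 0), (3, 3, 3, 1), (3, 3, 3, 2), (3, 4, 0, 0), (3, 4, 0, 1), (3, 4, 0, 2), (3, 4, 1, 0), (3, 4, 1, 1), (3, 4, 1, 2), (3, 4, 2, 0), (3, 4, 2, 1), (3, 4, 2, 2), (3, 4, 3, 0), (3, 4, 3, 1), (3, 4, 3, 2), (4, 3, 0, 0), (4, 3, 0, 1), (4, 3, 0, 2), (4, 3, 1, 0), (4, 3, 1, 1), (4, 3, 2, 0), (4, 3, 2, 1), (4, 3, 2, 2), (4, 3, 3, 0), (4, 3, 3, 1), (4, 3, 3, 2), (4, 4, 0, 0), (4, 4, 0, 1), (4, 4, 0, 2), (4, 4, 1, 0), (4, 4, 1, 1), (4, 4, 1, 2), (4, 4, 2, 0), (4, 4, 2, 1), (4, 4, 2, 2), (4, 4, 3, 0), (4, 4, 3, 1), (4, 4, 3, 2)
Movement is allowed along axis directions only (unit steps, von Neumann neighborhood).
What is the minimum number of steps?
6
(one shortest path: (3, 3, 4, 2) → (4, 3, 4, 2) → (4, 2, 4, 2) → (4, 2, 3, 2) → (4, 2, 2, 2) → (4, 2, 1, 2) → (4, 3, 1, 2))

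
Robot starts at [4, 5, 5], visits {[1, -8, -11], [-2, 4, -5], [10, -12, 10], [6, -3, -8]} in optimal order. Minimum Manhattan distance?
82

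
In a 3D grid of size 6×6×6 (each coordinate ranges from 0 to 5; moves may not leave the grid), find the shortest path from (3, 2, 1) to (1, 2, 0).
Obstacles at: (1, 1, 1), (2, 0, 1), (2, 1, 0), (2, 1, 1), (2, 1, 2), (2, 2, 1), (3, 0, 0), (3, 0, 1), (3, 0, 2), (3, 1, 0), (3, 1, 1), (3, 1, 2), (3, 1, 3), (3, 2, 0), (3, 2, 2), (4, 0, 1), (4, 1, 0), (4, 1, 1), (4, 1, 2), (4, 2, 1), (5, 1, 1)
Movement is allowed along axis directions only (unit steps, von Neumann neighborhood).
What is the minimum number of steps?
5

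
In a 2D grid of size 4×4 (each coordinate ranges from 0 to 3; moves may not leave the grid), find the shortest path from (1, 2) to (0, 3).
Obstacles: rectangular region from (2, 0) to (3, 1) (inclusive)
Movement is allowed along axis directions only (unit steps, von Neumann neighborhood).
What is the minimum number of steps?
2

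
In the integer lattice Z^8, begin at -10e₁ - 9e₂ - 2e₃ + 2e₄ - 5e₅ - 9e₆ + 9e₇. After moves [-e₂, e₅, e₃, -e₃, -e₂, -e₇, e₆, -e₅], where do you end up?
(-10, -11, -2, 2, -5, -8, 8, 0)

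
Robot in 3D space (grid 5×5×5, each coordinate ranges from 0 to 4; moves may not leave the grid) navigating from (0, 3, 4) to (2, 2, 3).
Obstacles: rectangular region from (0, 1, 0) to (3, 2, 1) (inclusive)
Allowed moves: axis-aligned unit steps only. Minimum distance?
4
(one shortest path: (0, 3, 4) → (1, 3, 4) → (2, 3, 4) → (2, 2, 4) → (2, 2, 3))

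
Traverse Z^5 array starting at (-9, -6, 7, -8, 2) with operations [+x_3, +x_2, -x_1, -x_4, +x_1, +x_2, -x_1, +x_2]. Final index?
(-10, -3, 8, -9, 2)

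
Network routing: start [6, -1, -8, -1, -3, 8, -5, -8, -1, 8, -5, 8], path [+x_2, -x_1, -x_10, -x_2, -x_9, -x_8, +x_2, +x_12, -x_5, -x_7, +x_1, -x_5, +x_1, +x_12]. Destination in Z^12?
(7, 0, -8, -1, -5, 8, -6, -9, -2, 7, -5, 10)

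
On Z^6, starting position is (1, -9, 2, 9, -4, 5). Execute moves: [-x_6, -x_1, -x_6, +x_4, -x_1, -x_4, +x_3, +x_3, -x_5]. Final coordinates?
(-1, -9, 4, 9, -5, 3)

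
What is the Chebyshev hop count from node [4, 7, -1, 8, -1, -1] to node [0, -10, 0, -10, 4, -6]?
18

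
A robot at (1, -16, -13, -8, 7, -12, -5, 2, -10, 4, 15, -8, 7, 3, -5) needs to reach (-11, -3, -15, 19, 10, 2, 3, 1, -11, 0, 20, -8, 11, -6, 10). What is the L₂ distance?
40.9878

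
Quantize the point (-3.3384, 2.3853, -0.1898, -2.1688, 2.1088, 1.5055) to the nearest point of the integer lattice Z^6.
(-3, 2, 0, -2, 2, 2)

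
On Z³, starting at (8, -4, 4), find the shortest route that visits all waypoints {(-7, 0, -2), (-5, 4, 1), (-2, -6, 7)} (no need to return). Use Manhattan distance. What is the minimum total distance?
43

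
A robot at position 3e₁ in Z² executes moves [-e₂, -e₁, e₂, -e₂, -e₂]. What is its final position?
(2, -2)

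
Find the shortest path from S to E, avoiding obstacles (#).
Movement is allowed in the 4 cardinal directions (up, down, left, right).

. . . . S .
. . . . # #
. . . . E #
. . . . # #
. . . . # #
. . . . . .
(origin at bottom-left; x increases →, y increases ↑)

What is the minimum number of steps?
4
(one shortest path: (4, 5) → (3, 5) → (3, 4) → (3, 3) → (4, 3))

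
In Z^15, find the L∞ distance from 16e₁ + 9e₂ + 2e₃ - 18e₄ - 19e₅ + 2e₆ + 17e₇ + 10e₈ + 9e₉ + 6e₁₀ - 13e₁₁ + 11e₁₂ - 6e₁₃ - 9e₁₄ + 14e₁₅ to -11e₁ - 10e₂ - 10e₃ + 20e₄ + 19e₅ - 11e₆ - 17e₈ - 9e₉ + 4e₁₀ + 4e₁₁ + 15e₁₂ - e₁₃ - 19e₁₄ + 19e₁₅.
38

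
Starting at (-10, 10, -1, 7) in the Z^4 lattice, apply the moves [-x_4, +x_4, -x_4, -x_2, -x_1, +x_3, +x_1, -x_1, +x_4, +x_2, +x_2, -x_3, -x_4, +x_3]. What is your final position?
(-11, 11, 0, 6)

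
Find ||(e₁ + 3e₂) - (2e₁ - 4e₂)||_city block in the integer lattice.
8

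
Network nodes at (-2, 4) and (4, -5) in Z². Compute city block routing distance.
15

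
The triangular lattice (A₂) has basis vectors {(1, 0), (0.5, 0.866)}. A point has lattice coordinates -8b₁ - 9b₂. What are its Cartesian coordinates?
(-12.5, -7.794)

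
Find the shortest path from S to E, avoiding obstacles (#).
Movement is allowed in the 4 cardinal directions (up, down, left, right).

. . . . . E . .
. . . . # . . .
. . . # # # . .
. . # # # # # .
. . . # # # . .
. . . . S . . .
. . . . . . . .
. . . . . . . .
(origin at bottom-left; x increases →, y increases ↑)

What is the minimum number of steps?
10
(one shortest path: (4, 2) → (5, 2) → (6, 2) → (7, 2) → (7, 3) → (7, 4) → (7, 5) → (6, 5) → (6, 6) → (5, 6) → (5, 7))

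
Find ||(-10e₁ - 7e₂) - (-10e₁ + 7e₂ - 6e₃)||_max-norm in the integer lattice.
14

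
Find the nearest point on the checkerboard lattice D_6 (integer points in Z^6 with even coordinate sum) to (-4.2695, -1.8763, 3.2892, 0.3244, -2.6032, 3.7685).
(-4, -2, 3, 0, -3, 4)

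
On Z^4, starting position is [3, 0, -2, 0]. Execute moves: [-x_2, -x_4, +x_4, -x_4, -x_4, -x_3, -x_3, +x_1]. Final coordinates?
(4, -1, -4, -2)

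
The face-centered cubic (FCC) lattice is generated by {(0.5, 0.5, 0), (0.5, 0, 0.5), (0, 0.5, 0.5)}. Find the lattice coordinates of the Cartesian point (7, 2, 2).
7b₁ + 7b₂ - 3b₃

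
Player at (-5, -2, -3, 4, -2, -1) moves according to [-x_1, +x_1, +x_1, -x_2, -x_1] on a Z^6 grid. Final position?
(-5, -3, -3, 4, -2, -1)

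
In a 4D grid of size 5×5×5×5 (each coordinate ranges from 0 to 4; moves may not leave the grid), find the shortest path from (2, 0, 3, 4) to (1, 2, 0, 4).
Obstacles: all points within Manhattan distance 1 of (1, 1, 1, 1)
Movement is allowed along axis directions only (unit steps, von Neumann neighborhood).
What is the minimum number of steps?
6
(one shortest path: (2, 0, 3, 4) → (1, 0, 3, 4) → (1, 1, 3, 4) → (1, 2, 3, 4) → (1, 2, 2, 4) → (1, 2, 1, 4) → (1, 2, 0, 4))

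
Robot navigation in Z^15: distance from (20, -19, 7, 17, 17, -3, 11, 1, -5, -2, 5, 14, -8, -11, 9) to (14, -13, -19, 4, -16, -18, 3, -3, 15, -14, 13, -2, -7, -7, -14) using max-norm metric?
33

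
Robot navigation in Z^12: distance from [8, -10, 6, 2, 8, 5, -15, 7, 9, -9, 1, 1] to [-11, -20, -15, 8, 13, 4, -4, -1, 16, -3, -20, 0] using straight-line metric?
40.939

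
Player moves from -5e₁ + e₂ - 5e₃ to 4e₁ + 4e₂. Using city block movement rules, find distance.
17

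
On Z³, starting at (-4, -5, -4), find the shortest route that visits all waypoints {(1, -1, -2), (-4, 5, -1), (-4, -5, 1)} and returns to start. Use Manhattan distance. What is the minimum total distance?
40
(one optimal route: (-4, -5, -4) → (1, -1, -2) → (-4, 5, -1) → (-4, -5, 1) → (-4, -5, -4))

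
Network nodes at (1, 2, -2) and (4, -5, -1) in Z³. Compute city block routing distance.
11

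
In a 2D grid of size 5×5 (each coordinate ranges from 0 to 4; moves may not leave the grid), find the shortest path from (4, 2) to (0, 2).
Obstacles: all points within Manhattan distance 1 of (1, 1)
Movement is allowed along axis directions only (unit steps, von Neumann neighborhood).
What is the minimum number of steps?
6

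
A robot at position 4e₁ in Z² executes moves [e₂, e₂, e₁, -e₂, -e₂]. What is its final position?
(5, 0)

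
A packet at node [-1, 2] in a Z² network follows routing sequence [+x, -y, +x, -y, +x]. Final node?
(2, 0)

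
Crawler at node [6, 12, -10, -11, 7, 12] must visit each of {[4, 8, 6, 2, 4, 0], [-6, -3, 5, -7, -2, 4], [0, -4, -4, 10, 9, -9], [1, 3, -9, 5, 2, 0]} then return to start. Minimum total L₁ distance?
230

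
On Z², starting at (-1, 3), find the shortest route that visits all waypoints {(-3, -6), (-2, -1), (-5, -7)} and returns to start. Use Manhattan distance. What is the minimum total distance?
28
(one optimal route: (-1, 3) → (-3, -6) → (-5, -7) → (-2, -1) → (-1, 3))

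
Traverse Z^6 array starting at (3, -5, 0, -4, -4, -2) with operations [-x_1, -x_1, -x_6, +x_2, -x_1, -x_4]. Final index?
(0, -4, 0, -5, -4, -3)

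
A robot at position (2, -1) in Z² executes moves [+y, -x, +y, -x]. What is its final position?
(0, 1)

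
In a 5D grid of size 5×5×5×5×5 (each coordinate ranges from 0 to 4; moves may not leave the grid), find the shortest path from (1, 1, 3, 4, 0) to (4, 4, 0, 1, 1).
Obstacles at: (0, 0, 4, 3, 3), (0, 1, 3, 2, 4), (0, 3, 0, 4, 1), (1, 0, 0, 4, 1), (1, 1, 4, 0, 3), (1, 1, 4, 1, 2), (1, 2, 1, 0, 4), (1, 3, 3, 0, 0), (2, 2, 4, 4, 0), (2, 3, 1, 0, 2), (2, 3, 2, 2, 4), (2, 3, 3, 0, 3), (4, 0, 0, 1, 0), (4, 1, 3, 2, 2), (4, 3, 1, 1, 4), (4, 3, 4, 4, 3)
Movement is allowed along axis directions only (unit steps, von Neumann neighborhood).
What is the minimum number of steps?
13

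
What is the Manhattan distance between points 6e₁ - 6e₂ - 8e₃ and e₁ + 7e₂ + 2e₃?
28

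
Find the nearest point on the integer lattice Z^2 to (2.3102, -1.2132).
(2, -1)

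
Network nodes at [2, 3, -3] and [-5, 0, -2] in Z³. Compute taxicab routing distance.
11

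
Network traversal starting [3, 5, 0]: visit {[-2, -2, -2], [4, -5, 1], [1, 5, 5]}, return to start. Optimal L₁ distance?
48
(one optimal route: (3, 5, 0) → (4, -5, 1) → (-2, -2, -2) → (1, 5, 5) → (3, 5, 0))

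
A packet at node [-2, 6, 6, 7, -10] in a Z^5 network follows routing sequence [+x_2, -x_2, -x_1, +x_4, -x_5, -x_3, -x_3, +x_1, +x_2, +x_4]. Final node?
(-2, 7, 4, 9, -11)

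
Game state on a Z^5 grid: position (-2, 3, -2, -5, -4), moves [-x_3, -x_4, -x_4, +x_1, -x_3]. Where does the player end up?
(-1, 3, -4, -7, -4)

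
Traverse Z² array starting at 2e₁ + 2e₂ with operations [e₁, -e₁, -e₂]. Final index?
(2, 1)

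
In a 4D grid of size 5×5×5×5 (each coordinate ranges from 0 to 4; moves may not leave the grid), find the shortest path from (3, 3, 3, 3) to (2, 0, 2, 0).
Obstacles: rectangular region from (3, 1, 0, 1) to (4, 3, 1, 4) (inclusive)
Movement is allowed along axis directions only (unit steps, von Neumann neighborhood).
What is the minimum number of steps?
8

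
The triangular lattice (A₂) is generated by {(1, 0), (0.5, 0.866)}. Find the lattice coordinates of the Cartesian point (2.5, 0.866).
2b₁ + b₂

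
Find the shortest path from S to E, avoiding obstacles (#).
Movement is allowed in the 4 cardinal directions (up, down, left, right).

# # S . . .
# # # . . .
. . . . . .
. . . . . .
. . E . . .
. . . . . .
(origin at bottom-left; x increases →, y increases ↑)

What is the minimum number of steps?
6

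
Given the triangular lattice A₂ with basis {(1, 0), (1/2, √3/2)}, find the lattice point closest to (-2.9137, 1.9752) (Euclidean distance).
(-3, 1.732)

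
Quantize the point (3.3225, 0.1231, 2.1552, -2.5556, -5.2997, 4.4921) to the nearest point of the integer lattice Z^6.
(3, 0, 2, -3, -5, 4)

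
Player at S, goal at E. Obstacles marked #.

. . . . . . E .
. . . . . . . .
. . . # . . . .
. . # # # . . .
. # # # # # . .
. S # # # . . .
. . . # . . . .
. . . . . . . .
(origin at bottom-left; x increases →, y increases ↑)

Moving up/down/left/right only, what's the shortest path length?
12
(one shortest path: (1, 2) → (0, 2) → (0, 3) → (0, 4) → (1, 4) → (1, 5) → (2, 5) → (2, 6) → (3, 6) → (4, 6) → (5, 6) → (6, 6) → (6, 7))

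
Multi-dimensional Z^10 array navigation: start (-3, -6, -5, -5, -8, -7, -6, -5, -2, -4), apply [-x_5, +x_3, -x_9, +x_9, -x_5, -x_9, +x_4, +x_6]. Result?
(-3, -6, -4, -4, -10, -6, -6, -5, -3, -4)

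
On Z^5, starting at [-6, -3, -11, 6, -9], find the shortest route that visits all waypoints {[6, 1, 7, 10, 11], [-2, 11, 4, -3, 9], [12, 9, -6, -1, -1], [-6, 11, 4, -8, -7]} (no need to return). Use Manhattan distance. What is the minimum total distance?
154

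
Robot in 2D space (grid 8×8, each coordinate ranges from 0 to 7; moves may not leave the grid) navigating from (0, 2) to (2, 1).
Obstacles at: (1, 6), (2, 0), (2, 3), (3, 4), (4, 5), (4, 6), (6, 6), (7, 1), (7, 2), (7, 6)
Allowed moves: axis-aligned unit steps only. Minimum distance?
3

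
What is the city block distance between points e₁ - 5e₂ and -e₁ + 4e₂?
11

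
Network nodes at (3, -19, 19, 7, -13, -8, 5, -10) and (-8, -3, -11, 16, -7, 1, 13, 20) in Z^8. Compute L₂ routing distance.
49.3862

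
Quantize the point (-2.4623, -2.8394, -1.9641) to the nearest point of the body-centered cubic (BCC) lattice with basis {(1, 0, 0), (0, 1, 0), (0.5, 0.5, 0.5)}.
(-2, -3, -2)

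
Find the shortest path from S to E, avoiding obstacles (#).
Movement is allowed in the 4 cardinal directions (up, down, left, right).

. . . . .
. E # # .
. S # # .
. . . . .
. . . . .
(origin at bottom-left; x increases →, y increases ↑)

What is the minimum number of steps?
1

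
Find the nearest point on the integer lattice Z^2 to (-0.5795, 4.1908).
(-1, 4)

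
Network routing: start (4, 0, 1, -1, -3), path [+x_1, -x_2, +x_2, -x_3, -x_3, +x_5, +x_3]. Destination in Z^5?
(5, 0, 0, -1, -2)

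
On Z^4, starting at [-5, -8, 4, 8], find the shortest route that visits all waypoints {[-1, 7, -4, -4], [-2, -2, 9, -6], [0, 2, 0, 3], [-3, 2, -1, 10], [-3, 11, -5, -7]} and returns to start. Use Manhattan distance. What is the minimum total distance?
114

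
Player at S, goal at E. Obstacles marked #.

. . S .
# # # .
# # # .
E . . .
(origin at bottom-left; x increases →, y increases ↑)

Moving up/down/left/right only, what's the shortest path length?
7
(one shortest path: (2, 3) → (3, 3) → (3, 2) → (3, 1) → (3, 0) → (2, 0) → (1, 0) → (0, 0))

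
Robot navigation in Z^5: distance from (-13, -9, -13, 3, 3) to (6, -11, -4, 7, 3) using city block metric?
34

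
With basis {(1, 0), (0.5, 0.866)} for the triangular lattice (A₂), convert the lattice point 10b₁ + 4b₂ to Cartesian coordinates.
(12, 3.464)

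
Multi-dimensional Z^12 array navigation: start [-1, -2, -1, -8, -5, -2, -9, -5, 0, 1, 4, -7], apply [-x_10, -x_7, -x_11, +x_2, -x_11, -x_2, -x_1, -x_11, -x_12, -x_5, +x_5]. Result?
(-2, -2, -1, -8, -5, -2, -10, -5, 0, 0, 1, -8)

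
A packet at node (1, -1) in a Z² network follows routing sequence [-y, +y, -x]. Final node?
(0, -1)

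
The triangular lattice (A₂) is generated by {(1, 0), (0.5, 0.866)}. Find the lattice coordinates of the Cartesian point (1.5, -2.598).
3b₁ - 3b₂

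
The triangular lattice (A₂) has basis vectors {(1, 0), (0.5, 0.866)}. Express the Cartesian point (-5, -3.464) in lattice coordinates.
-3b₁ - 4b₂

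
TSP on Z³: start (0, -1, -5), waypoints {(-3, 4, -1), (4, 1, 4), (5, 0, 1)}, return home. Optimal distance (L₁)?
44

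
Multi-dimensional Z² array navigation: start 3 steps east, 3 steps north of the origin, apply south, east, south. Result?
(4, 1)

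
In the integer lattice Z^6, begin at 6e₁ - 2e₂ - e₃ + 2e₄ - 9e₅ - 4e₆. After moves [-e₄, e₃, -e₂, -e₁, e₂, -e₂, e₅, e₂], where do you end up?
(5, -2, 0, 1, -8, -4)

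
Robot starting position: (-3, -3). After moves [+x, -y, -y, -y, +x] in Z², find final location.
(-1, -6)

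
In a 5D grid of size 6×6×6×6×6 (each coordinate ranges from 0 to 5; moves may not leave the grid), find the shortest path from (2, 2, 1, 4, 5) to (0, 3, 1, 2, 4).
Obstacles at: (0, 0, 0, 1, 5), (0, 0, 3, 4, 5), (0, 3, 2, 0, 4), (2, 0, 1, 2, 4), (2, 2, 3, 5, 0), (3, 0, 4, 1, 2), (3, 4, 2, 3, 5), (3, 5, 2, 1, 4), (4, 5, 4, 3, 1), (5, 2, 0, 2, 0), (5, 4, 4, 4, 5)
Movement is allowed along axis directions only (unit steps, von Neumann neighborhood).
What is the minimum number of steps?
6
(one shortest path: (2, 2, 1, 4, 5) → (1, 2, 1, 4, 5) → (0, 2, 1, 4, 5) → (0, 3, 1, 4, 5) → (0, 3, 1, 3, 5) → (0, 3, 1, 2, 5) → (0, 3, 1, 2, 4))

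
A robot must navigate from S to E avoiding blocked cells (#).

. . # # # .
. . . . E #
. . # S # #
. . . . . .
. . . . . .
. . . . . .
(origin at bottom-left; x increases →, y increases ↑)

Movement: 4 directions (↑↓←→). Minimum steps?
2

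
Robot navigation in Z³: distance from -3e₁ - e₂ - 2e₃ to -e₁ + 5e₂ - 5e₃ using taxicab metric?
11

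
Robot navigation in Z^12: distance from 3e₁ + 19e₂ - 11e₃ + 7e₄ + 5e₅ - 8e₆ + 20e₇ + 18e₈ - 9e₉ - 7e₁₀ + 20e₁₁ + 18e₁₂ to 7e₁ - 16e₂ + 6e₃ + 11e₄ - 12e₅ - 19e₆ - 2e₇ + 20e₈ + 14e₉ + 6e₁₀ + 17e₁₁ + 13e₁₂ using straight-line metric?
56.356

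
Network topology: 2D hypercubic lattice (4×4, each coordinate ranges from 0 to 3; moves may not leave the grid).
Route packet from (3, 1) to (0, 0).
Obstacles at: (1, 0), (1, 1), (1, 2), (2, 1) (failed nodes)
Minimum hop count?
8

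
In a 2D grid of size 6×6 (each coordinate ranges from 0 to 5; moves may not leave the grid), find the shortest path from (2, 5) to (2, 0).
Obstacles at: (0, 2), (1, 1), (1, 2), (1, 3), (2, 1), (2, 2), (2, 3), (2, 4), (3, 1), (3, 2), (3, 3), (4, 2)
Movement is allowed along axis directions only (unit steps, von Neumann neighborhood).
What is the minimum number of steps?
11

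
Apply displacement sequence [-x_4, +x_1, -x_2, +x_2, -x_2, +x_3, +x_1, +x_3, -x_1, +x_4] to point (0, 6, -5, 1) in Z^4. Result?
(1, 5, -3, 1)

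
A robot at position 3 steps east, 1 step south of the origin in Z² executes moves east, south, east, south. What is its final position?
(5, -3)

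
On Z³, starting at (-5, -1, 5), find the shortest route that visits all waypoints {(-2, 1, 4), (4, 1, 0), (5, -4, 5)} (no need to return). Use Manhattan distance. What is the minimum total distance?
27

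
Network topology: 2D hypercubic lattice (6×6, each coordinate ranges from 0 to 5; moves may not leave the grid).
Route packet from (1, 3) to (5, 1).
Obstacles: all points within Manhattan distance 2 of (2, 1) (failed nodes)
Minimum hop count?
8
(one shortest path: (1, 3) → (1, 4) → (2, 4) → (3, 4) → (4, 4) → (5, 4) → (5, 3) → (5, 2) → (5, 1))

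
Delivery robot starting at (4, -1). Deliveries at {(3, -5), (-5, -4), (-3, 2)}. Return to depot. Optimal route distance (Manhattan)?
32
(one optimal route: (4, -1) → (3, -5) → (-5, -4) → (-3, 2) → (4, -1))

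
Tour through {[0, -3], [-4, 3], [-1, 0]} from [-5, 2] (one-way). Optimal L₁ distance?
12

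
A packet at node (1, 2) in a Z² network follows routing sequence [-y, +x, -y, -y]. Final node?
(2, -1)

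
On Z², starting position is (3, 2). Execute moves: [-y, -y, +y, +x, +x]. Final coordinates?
(5, 1)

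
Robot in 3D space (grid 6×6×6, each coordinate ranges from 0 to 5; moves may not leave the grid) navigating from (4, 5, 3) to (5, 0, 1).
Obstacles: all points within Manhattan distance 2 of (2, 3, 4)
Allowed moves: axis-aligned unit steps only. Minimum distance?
8
(one shortest path: (4, 5, 3) → (5, 5, 3) → (5, 4, 3) → (5, 3, 3) → (5, 2, 3) → (5, 1, 3) → (5, 0, 3) → (5, 0, 2) → (5, 0, 1))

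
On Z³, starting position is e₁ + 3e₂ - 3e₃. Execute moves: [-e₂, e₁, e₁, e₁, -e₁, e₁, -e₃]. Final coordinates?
(4, 2, -4)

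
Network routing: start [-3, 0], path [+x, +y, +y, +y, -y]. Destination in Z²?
(-2, 2)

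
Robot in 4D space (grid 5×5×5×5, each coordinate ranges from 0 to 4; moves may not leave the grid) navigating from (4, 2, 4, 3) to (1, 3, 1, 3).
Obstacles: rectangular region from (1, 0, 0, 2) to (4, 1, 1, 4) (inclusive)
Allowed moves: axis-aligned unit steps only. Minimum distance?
7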